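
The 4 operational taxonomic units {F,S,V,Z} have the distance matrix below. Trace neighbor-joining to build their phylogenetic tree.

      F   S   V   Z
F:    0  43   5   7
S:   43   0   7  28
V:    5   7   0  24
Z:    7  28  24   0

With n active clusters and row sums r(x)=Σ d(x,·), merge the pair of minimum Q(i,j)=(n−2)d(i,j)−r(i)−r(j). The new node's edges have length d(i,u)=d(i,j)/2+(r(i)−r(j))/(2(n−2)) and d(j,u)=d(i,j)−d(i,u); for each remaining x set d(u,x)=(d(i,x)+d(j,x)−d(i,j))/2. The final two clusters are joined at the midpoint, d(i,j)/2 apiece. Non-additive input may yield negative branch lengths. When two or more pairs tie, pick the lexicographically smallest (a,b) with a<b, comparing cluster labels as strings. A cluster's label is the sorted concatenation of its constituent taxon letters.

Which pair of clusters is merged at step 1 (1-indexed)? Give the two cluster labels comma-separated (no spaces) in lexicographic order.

iteration 1: select F,Z (d=7, Q=-100); attach at lengths (5/2, 9/2); label the merged cluster FZ
  updated: d(FZ,S)=32, d(FZ,V)=11
iteration 2: select FZ,S (d=32, Q=-50); attach at lengths (18, 14); label the merged cluster FSZ
  updated: d(FSZ,V)=-7
iteration 3: select FSZ,V (d=-7); attach at lengths (-7/2, -7/2); label the merged cluster FSVZ
final tree: (((F:5/2,Z:9/2):18,S:14):-7/2,V:-7/2)
total length: 32

F,Z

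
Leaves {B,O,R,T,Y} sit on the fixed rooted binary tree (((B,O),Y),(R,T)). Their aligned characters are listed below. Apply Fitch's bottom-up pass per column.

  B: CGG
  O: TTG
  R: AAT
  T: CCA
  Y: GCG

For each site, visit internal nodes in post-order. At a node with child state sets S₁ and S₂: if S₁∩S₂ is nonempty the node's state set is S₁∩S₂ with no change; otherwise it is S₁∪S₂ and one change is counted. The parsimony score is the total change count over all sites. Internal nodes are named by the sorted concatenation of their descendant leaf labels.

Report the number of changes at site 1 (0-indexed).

site 0, node BO: B={C} ∪ O={T} → {C,T} (+1)
site 0, node BOY: BO={C,T} ∪ Y={G} → {C,G,T} (+1)
site 0, node RT: R={A} ∪ T={C} → {A,C} (+1)
site 0, node BORTY: BOY={C,G,T} ∩ RT={A,C} → {C} (+0)
site 1, node BO: B={G} ∪ O={T} → {G,T} (+1)
site 1, node BOY: BO={G,T} ∪ Y={C} → {C,G,T} (+1)
site 1, node RT: R={A} ∪ T={C} → {A,C} (+1)
site 1, node BORTY: BOY={C,G,T} ∩ RT={A,C} → {C} (+0)
site 2, node BO: B={G} ∩ O={G} → {G} (+0)
site 2, node BOY: BO={G} ∩ Y={G} → {G} (+0)
site 2, node RT: R={T} ∪ T={A} → {A,T} (+1)
site 2, node BORTY: BOY={G} ∪ RT={A,T} → {A,G,T} (+1)
per-site changes: [3, 3, 2]; total = 8

3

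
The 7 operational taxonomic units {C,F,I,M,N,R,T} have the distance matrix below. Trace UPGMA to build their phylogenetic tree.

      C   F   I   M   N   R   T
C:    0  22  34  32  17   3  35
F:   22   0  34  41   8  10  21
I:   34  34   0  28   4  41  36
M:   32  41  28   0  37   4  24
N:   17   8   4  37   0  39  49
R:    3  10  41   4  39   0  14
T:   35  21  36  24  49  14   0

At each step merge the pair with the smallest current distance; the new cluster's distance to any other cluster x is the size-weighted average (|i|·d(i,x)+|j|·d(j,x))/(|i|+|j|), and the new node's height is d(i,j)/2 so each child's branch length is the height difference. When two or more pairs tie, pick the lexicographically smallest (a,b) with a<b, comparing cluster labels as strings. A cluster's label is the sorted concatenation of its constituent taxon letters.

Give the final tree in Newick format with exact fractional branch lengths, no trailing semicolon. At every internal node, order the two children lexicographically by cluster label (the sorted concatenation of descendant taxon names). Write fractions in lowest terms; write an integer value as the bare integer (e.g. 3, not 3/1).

(((((C:3/2,R:3/2):13/2,F:8):11/3,T:35/3):23/24,M:101/8):141/40,(I:2,N:2):283/20)

iteration 1: select C,R (d=3); attach at lengths (3/2, 3/2); label the merged cluster CR
  updated: d(CR,F)=16, d(CR,I)=75/2, d(CR,M)=18, d(CR,N)=28, d(CR,T)=49/2
iteration 2: select I,N (d=4); attach at lengths (2, 2); label the merged cluster IN
  updated: d(CR,IN)=131/4, d(F,IN)=21, d(IN,M)=65/2, d(IN,T)=85/2
iteration 3: select CR,F (d=16); attach at lengths (13/2, 8); label the merged cluster CFR
  updated: d(CFR,IN)=173/6, d(CFR,M)=77/3, d(CFR,T)=70/3
iteration 4: select CFR,T (d=70/3); attach at lengths (11/3, 35/3); label the merged cluster CFRT
  updated: d(CFRT,IN)=129/4, d(CFRT,M)=101/4
iteration 5: select CFRT,M (d=101/4); attach at lengths (23/24, 101/8); label the merged cluster CFMRT
  updated: d(CFMRT,IN)=323/10
iteration 6: select CFMRT,IN (d=323/10); attach at lengths (141/40, 283/20); label the merged cluster CFIMNRT
final tree: (((((C:3/2,R:3/2):13/2,F:8):11/3,T:35/3):23/24,M:101/8):141/40,(I:2,N:2):283/20)
total length: 8171/120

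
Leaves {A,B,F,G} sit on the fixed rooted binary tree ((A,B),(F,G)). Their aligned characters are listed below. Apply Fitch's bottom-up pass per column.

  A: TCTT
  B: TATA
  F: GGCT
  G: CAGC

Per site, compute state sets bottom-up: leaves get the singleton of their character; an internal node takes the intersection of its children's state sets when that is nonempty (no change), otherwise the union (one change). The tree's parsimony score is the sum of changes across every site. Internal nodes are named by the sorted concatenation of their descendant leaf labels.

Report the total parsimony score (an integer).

[col 0] AB: children A:{T}, B:{T} ∩→ {T}; cost 0
[col 0] FG: children F:{G}, G:{C} ∪→ {C,G}; cost 1
[col 0] ABFG: children AB:{T}, FG:{C,G} ∪→ {C,G,T}; cost 1
[col 1] AB: children A:{C}, B:{A} ∪→ {A,C}; cost 1
[col 1] FG: children F:{G}, G:{A} ∪→ {A,G}; cost 1
[col 1] ABFG: children AB:{A,C}, FG:{A,G} ∩→ {A}; cost 0
[col 2] AB: children A:{T}, B:{T} ∩→ {T}; cost 0
[col 2] FG: children F:{C}, G:{G} ∪→ {C,G}; cost 1
[col 2] ABFG: children AB:{T}, FG:{C,G} ∪→ {C,G,T}; cost 1
[col 3] AB: children A:{T}, B:{A} ∪→ {A,T}; cost 1
[col 3] FG: children F:{T}, G:{C} ∪→ {C,T}; cost 1
[col 3] ABFG: children AB:{A,T}, FG:{C,T} ∩→ {T}; cost 0
per-site changes: [2, 2, 2, 2]; total = 8

8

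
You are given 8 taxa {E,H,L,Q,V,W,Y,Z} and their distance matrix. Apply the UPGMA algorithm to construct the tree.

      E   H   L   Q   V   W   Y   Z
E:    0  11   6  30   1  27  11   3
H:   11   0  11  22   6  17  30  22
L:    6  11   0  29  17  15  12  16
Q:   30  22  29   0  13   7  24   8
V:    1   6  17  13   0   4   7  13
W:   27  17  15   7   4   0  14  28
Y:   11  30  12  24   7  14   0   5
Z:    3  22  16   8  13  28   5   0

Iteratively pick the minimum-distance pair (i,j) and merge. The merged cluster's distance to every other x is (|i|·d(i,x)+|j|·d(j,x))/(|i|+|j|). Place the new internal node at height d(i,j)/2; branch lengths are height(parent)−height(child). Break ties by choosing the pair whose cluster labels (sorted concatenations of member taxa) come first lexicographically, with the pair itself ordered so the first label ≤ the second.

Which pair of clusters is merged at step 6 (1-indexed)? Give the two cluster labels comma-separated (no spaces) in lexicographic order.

step 1: merge (E,V) at d=1; branch lengths E→1/2, V→1/2; new cluster EV
  updated: d(EV,H)=17/2, d(EV,L)=23/2, d(EV,Q)=43/2, d(EV,W)=31/2, d(EV,Y)=9, d(EV,Z)=8
step 2: merge (Y,Z) at d=5; branch lengths Y→5/2, Z→5/2; new cluster YZ
  updated: d(EV,YZ)=17/2, d(H,YZ)=26, d(L,YZ)=14, d(Q,YZ)=16, d(W,YZ)=21
step 3: merge (Q,W) at d=7; branch lengths Q→7/2, W→7/2; new cluster QW
  updated: d(EV,QW)=37/2, d(H,QW)=39/2, d(L,QW)=22, d(QW,YZ)=37/2
step 4: merge (EV,H) at d=17/2; branch lengths EV→15/4, H→17/4; new cluster EHV
  updated: d(EHV,L)=34/3, d(EHV,QW)=113/6, d(EHV,YZ)=43/3
step 5: merge (EHV,L) at d=34/3; branch lengths EHV→17/12, L→17/3; new cluster EHLV
  updated: d(EHLV,QW)=157/8, d(EHLV,YZ)=57/4
step 6: merge (EHLV,YZ) at d=57/4; branch lengths EHLV→35/24, YZ→37/8; new cluster EHLVYZ
  updated: d(EHLVYZ,QW)=77/4
step 7: merge (EHLVYZ,QW) at d=77/4; branch lengths EHLVYZ→5/2, QW→49/8; new cluster EHLQVWYZ
final tree: (((((E:1/2,V:1/2):15/4,H:17/4):17/12,L:17/3):35/24,(Y:5/2,Z:5/2):37/8):5/2,(Q:7/2,W:7/2):49/8)
total length: 1027/24

EHLV,YZ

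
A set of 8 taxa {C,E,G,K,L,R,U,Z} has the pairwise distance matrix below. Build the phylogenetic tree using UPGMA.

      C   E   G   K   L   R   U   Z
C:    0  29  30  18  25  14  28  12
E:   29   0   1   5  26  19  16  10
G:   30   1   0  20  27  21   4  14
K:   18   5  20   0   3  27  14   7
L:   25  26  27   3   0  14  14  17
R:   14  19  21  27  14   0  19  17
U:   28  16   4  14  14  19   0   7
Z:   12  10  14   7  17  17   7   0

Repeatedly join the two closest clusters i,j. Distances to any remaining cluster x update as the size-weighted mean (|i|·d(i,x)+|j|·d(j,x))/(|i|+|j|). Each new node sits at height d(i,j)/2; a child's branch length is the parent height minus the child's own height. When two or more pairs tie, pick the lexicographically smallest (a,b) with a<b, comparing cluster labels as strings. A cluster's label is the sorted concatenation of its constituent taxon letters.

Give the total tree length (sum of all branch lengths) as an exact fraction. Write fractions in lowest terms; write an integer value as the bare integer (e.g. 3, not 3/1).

1. join E+G (d=1) ⇒ EG; edges |E|=1/2, |G|=1/2
  updated: d(C,EG)=59/2, d(EG,K)=25/2, d(EG,L)=53/2, d(EG,R)=20, d(EG,U)=10, d(EG,Z)=12
2. join K+L (d=3) ⇒ KL; edges |K|=3/2, |L|=3/2
  updated: d(C,KL)=43/2, d(EG,KL)=39/2, d(KL,R)=41/2, d(KL,U)=14, d(KL,Z)=12
3. join U+Z (d=7) ⇒ UZ; edges |U|=7/2, |Z|=7/2
  updated: d(C,UZ)=20, d(EG,UZ)=11, d(KL,UZ)=13, d(R,UZ)=18
4. join EG+UZ (d=11) ⇒ EGUZ; edges |EG|=5, |UZ|=2
  updated: d(C,EGUZ)=99/4, d(EGUZ,KL)=65/4, d(EGUZ,R)=19
5. join C+R (d=14) ⇒ CR; edges |C|=7, |R|=7
  updated: d(CR,EGUZ)=175/8, d(CR,KL)=21
6. join EGUZ+KL (d=65/4) ⇒ EGKLUZ; edges |EGUZ|=21/8, |KL|=53/8
  updated: d(CR,EGKLUZ)=259/12
7. join CR+EGKLUZ (d=259/12) ⇒ CEGKLRUZ; edges |CR|=91/24, |EGKLUZ|=8/3
final tree: ((C:7,R:7):91/24,(((E:1/2,G:1/2):5,(U:7/2,Z:7/2):2):21/8,(K:3/2,L:3/2):53/8):8/3)
total length: 1145/24

1145/24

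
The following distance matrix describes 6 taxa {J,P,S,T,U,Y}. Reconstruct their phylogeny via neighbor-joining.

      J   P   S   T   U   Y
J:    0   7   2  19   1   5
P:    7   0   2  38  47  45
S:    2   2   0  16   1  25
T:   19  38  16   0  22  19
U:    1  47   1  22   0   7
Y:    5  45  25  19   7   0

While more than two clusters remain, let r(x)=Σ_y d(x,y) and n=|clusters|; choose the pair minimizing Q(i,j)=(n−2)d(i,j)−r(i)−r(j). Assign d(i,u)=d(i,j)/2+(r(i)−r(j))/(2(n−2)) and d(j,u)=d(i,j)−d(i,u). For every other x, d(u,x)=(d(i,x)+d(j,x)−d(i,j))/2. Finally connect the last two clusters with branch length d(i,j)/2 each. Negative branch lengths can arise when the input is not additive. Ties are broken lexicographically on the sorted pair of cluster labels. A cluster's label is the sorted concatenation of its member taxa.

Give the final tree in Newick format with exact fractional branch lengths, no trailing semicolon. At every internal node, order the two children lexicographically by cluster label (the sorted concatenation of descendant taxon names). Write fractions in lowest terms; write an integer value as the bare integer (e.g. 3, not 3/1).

step 1: merge (P,S) at d=2, Q=-177; branch lengths P→101/8, S→-85/8; new cluster PS
  updated: d(J,PS)=7/2, d(PS,T)=26, d(PS,U)=23, d(PS,Y)=34
step 2: merge (J,PS) at d=7/2, Q=-209/2; branch lengths J→-95/12, PS→137/12; new cluster JPS
  updated: d(JPS,T)=83/4, d(JPS,U)=41/4, d(JPS,Y)=71/4
step 3: merge (JPS,T) at d=83/4, Q=-69; branch lengths JPS→57/8, T→109/8; new cluster JPST
  updated: d(JPST,U)=23/4, d(JPST,Y)=8
step 4: merge (JPST,U) at d=23/4, Q=-83/4; branch lengths JPST→27/8, U→19/8; new cluster JPSTU
  updated: d(JPSTU,Y)=37/8
step 5: merge (JPSTU,Y) at d=37/8; branch lengths JPSTU→37/16, Y→37/16; new cluster JPSTUY
final tree: ((((J:-95/12,(P:101/8,S:-85/8):137/12):57/8,T:109/8):27/8,U:19/8):37/16,Y:37/16)
total length: 293/8

((((J:-95/12,(P:101/8,S:-85/8):137/12):57/8,T:109/8):27/8,U:19/8):37/16,Y:37/16)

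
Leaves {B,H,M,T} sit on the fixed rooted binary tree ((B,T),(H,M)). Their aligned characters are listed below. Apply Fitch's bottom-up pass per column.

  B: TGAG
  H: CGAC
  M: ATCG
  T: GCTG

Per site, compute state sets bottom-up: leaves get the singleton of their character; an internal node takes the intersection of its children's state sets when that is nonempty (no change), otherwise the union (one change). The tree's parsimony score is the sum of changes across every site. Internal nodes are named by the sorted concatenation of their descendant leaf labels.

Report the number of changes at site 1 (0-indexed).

site 0, node BT: B={T} ∪ T={G} → {G,T} (+1)
site 0, node HM: H={C} ∪ M={A} → {A,C} (+1)
site 0, node BHMT: BT={G,T} ∪ HM={A,C} → {A,C,G,T} (+1)
site 1, node BT: B={G} ∪ T={C} → {C,G} (+1)
site 1, node HM: H={G} ∪ M={T} → {G,T} (+1)
site 1, node BHMT: BT={C,G} ∩ HM={G,T} → {G} (+0)
site 2, node BT: B={A} ∪ T={T} → {A,T} (+1)
site 2, node HM: H={A} ∪ M={C} → {A,C} (+1)
site 2, node BHMT: BT={A,T} ∩ HM={A,C} → {A} (+0)
site 3, node BT: B={G} ∩ T={G} → {G} (+0)
site 3, node HM: H={C} ∪ M={G} → {C,G} (+1)
site 3, node BHMT: BT={G} ∩ HM={C,G} → {G} (+0)
per-site changes: [3, 2, 2, 1]; total = 8

2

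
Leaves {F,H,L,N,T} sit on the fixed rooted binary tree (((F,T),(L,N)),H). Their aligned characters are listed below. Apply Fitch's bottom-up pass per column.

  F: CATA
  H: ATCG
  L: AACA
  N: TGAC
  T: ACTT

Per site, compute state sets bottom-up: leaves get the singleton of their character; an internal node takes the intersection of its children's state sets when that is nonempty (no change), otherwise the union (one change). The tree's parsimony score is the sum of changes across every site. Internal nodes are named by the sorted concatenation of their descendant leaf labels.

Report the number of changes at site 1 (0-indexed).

3

[col 0] FT: children F:{C}, T:{A} ∪→ {A,C}; cost 1
[col 0] LN: children L:{A}, N:{T} ∪→ {A,T}; cost 1
[col 0] FLNT: children FT:{A,C}, LN:{A,T} ∩→ {A}; cost 0
[col 0] FHLNT: children FLNT:{A}, H:{A} ∩→ {A}; cost 0
[col 1] FT: children F:{A}, T:{C} ∪→ {A,C}; cost 1
[col 1] LN: children L:{A}, N:{G} ∪→ {A,G}; cost 1
[col 1] FLNT: children FT:{A,C}, LN:{A,G} ∩→ {A}; cost 0
[col 1] FHLNT: children FLNT:{A}, H:{T} ∪→ {A,T}; cost 1
[col 2] FT: children F:{T}, T:{T} ∩→ {T}; cost 0
[col 2] LN: children L:{C}, N:{A} ∪→ {A,C}; cost 1
[col 2] FLNT: children FT:{T}, LN:{A,C} ∪→ {A,C,T}; cost 1
[col 2] FHLNT: children FLNT:{A,C,T}, H:{C} ∩→ {C}; cost 0
[col 3] FT: children F:{A}, T:{T} ∪→ {A,T}; cost 1
[col 3] LN: children L:{A}, N:{C} ∪→ {A,C}; cost 1
[col 3] FLNT: children FT:{A,T}, LN:{A,C} ∩→ {A}; cost 0
[col 3] FHLNT: children FLNT:{A}, H:{G} ∪→ {A,G}; cost 1
per-site changes: [2, 3, 2, 3]; total = 10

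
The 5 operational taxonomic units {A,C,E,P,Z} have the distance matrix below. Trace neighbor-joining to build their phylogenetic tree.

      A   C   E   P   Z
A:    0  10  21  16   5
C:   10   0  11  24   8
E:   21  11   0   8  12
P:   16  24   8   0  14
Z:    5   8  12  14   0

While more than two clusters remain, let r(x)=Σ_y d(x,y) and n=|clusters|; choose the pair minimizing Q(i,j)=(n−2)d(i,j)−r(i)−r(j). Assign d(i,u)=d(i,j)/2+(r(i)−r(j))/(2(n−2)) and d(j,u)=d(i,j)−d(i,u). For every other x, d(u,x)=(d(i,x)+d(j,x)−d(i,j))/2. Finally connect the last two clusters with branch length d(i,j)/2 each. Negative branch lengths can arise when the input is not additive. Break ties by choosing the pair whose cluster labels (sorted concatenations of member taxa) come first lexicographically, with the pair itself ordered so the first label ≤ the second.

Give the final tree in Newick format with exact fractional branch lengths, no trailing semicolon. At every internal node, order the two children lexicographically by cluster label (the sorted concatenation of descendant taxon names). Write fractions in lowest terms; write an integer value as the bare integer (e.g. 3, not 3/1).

(((A:35/8,Z:5/8):9/8,C:43/8):65/16,(E:7/3,P:17/3):65/16)

1. join E+P (d=8, Q=-90) ⇒ EP; edges |E|=7/3, |P|=17/3
  updated: d(A,EP)=29/2, d(C,EP)=27/2, d(EP,Z)=9
2. join A+Z (d=5, Q=-83/2) ⇒ AZ; edges |A|=35/8, |Z|=5/8
  updated: d(AZ,C)=13/2, d(AZ,EP)=37/4
3. join AZ+C (d=13/2, Q=-117/4) ⇒ ACZ; edges |AZ|=9/8, |C|=43/8
  updated: d(ACZ,EP)=65/8
4. join ACZ+EP (d=65/8) ⇒ ACEPZ; edges |ACZ|=65/16, |EP|=65/16
final tree: (((A:35/8,Z:5/8):9/8,C:43/8):65/16,(E:7/3,P:17/3):65/16)
total length: 221/8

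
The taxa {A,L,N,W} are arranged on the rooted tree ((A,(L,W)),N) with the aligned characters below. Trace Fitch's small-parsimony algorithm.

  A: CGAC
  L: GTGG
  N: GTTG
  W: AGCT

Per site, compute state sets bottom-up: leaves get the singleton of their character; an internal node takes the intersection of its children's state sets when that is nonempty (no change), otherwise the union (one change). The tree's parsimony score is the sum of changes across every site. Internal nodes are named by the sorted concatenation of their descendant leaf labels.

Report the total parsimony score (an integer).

LW@0: {G} ∪ {A} = {A,G} (union, +1)
ALW@0: {C} ∪ {A,G} = {A,C,G} (union, +1)
ALNW@0: {A,C,G} ∩ {G} = {G} (intersection, +0)
LW@1: {T} ∪ {G} = {G,T} (union, +1)
ALW@1: {G} ∩ {G,T} = {G} (intersection, +0)
ALNW@1: {G} ∪ {T} = {G,T} (union, +1)
LW@2: {G} ∪ {C} = {C,G} (union, +1)
ALW@2: {A} ∪ {C,G} = {A,C,G} (union, +1)
ALNW@2: {A,C,G} ∪ {T} = {A,C,G,T} (union, +1)
LW@3: {G} ∪ {T} = {G,T} (union, +1)
ALW@3: {C} ∪ {G,T} = {C,G,T} (union, +1)
ALNW@3: {C,G,T} ∩ {G} = {G} (intersection, +0)
per-site changes: [2, 2, 3, 2]; total = 9

9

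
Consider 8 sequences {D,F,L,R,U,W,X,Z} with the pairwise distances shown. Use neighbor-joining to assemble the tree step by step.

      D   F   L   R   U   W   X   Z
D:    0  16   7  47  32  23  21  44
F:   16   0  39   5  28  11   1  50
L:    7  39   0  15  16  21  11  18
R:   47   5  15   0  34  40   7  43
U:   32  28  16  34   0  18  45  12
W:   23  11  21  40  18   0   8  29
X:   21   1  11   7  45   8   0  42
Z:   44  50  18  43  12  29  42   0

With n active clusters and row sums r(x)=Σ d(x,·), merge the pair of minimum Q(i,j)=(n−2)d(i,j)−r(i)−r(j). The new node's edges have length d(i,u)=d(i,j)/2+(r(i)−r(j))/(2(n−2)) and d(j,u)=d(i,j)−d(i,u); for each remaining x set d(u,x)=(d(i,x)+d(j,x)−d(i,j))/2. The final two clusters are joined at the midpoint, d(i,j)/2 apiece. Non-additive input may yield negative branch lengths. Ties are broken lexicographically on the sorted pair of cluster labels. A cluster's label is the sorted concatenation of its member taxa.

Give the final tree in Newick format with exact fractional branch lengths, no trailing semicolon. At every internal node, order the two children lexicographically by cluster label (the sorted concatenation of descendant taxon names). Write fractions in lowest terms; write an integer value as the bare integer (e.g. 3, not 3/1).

((((D:205/24,L:-37/24):21/4,(U:19/12,Z:125/12):51/4):83/16,((F:-33/20,R:133/20):141/32,X:-93/32):175/16):61/32,W:61/32)

1. join U+Z (d=12, Q=-351) ⇒ UZ; edges |U|=19/12, |Z|=125/12
  updated: d(D,UZ)=32, d(F,UZ)=33, d(L,UZ)=11, d(R,UZ)=65/2, d(UZ,W)=35/2, d(UZ,X)=75/2
2. join F+R (d=5, Q=-453/2) ⇒ FR; edges |F|=-33/20, |R|=133/20
  updated: d(D,FR)=29, d(FR,L)=49/2, d(FR,UZ)=121/4, d(FR,W)=23, d(FR,X)=3/2
3. join FR+X (d=3/2, Q=-725/4) ⇒ FRX; edges |FR|=141/32, |X|=-93/32
  updated: d(D,FRX)=97/4, d(FRX,L)=17, d(FRX,UZ)=265/8, d(FRX,W)=59/4
4. join D+L (d=7, Q=-485/4) ⇒ DL; edges |D|=205/24, |L|=-37/24
  updated: d(DL,FRX)=137/8, d(DL,UZ)=18, d(DL,W)=37/2
5. join DL+UZ (d=18, Q=-345/4) ⇒ DLUZ; edges |DL|=21/4, |UZ|=51/4
  updated: d(DLUZ,FRX)=129/8, d(DLUZ,W)=9
6. join DLUZ+FRX (d=129/8, Q=-319/8) ⇒ DFLRUXZ; edges |DLUZ|=83/16, |FRX|=175/16
  updated: d(DFLRUXZ,W)=61/16
7. join DFLRUXZ+W (d=61/16) ⇒ DFLRUWXZ; edges |DFLRUXZ|=61/32, |W|=61/32
final tree: ((((D:205/24,L:-37/24):21/4,(U:19/12,Z:125/12):51/4):83/16,((F:-33/20,R:133/20):141/32,X:-93/32):175/16):61/32,W:61/32)
total length: 1015/16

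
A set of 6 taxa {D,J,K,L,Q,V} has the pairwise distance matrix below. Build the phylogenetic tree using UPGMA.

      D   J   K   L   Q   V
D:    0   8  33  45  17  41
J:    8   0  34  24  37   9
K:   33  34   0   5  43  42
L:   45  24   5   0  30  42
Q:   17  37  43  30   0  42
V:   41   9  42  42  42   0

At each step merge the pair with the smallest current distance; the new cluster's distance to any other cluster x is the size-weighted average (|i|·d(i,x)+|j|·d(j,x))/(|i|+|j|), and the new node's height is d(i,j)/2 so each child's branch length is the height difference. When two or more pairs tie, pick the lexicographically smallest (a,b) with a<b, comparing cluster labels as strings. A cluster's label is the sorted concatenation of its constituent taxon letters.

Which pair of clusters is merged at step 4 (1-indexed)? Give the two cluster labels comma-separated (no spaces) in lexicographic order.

DJV,Q

iteration 1: select K,L (d=5); attach at lengths (5/2, 5/2); label the merged cluster KL
  updated: d(D,KL)=39, d(J,KL)=29, d(KL,Q)=73/2, d(KL,V)=42
iteration 2: select D,J (d=8); attach at lengths (4, 4); label the merged cluster DJ
  updated: d(DJ,KL)=34, d(DJ,Q)=27, d(DJ,V)=25
iteration 3: select DJ,V (d=25); attach at lengths (17/2, 25/2); label the merged cluster DJV
  updated: d(DJV,KL)=110/3, d(DJV,Q)=32
iteration 4: select DJV,Q (d=32); attach at lengths (7/2, 16); label the merged cluster DJQV
  updated: d(DJQV,KL)=293/8
iteration 5: select DJQV,KL (d=293/8); attach at lengths (37/16, 253/16); label the merged cluster DJKLQV
final tree: ((((D:4,J:4):17/2,V:25/2):7/2,Q:16):37/16,(K:5/2,L:5/2):253/16)
total length: 573/8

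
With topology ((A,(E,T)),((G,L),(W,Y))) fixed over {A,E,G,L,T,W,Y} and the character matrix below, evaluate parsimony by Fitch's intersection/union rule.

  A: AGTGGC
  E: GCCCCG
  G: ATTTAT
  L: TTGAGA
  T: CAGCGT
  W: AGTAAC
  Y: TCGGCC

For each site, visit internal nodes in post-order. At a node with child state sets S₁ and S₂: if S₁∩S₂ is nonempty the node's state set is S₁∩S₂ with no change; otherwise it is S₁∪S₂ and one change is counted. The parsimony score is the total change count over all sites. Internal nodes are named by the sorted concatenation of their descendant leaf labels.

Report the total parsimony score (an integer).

24

[col 0] ET: children E:{G}, T:{C} ∪→ {C,G}; cost 1
[col 0] AET: children A:{A}, ET:{C,G} ∪→ {A,C,G}; cost 1
[col 0] GL: children G:{A}, L:{T} ∪→ {A,T}; cost 1
[col 0] WY: children W:{A}, Y:{T} ∪→ {A,T}; cost 1
[col 0] GLWY: children GL:{A,T}, WY:{A,T} ∩→ {A,T}; cost 0
[col 0] AEGLTWY: children AET:{A,C,G}, GLWY:{A,T} ∩→ {A}; cost 0
[col 1] ET: children E:{C}, T:{A} ∪→ {A,C}; cost 1
[col 1] AET: children A:{G}, ET:{A,C} ∪→ {A,C,G}; cost 1
[col 1] GL: children G:{T}, L:{T} ∩→ {T}; cost 0
[col 1] WY: children W:{G}, Y:{C} ∪→ {C,G}; cost 1
[col 1] GLWY: children GL:{T}, WY:{C,G} ∪→ {C,G,T}; cost 1
[col 1] AEGLTWY: children AET:{A,C,G}, GLWY:{C,G,T} ∩→ {C,G}; cost 0
[col 2] ET: children E:{C}, T:{G} ∪→ {C,G}; cost 1
[col 2] AET: children A:{T}, ET:{C,G} ∪→ {C,G,T}; cost 1
[col 2] GL: children G:{T}, L:{G} ∪→ {G,T}; cost 1
[col 2] WY: children W:{T}, Y:{G} ∪→ {G,T}; cost 1
[col 2] GLWY: children GL:{G,T}, WY:{G,T} ∩→ {G,T}; cost 0
[col 2] AEGLTWY: children AET:{C,G,T}, GLWY:{G,T} ∩→ {G,T}; cost 0
[col 3] ET: children E:{C}, T:{C} ∩→ {C}; cost 0
[col 3] AET: children A:{G}, ET:{C} ∪→ {C,G}; cost 1
[col 3] GL: children G:{T}, L:{A} ∪→ {A,T}; cost 1
[col 3] WY: children W:{A}, Y:{G} ∪→ {A,G}; cost 1
[col 3] GLWY: children GL:{A,T}, WY:{A,G} ∩→ {A}; cost 0
[col 3] AEGLTWY: children AET:{C,G}, GLWY:{A} ∪→ {A,C,G}; cost 1
[col 4] ET: children E:{C}, T:{G} ∪→ {C,G}; cost 1
[col 4] AET: children A:{G}, ET:{C,G} ∩→ {G}; cost 0
[col 4] GL: children G:{A}, L:{G} ∪→ {A,G}; cost 1
[col 4] WY: children W:{A}, Y:{C} ∪→ {A,C}; cost 1
[col 4] GLWY: children GL:{A,G}, WY:{A,C} ∩→ {A}; cost 0
[col 4] AEGLTWY: children AET:{G}, GLWY:{A} ∪→ {A,G}; cost 1
[col 5] ET: children E:{G}, T:{T} ∪→ {G,T}; cost 1
[col 5] AET: children A:{C}, ET:{G,T} ∪→ {C,G,T}; cost 1
[col 5] GL: children G:{T}, L:{A} ∪→ {A,T}; cost 1
[col 5] WY: children W:{C}, Y:{C} ∩→ {C}; cost 0
[col 5] GLWY: children GL:{A,T}, WY:{C} ∪→ {A,C,T}; cost 1
[col 5] AEGLTWY: children AET:{C,G,T}, GLWY:{A,C,T} ∩→ {C,T}; cost 0
per-site changes: [4, 4, 4, 4, 4, 4]; total = 24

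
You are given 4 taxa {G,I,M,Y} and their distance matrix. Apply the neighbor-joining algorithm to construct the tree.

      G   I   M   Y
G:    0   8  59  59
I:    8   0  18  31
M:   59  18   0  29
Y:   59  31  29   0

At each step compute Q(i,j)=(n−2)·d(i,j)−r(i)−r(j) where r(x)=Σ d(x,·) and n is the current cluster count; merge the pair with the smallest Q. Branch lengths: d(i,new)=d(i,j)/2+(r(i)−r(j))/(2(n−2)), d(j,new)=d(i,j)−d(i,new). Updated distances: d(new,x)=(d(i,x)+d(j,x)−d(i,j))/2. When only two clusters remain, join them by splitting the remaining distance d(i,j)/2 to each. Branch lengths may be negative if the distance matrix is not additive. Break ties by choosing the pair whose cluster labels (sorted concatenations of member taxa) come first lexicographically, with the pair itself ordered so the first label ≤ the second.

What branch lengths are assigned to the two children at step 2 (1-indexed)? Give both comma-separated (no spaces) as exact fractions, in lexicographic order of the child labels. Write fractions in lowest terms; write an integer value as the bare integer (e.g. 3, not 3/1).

1. join G+I (d=8, Q=-167) ⇒ GI; edges |G|=85/4, |I|=-53/4
  updated: d(GI,M)=69/2, d(GI,Y)=41
2. join GI+M (d=69/2, Q=-209/2) ⇒ GIM; edges |GI|=93/4, |M|=45/4
  updated: d(GIM,Y)=71/4
3. join GIM+Y (d=71/4) ⇒ GIMY; edges |GIM|=71/8, |Y|=71/8
final tree: (((G:85/4,I:-53/4):93/4,M:45/4):71/8,Y:71/8)
total length: 241/4

93/4,45/4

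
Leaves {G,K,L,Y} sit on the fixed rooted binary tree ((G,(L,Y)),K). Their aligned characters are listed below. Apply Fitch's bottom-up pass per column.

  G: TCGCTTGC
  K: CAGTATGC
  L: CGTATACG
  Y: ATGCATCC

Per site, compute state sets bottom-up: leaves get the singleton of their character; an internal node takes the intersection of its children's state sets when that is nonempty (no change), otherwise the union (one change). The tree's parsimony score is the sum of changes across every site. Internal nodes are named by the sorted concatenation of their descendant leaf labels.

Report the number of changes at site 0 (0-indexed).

site 0, node LY: L={C} ∪ Y={A} → {A,C} (+1)
site 0, node GLY: G={T} ∪ LY={A,C} → {A,C,T} (+1)
site 0, node GKLY: GLY={A,C,T} ∩ K={C} → {C} (+0)
site 1, node LY: L={G} ∪ Y={T} → {G,T} (+1)
site 1, node GLY: G={C} ∪ LY={G,T} → {C,G,T} (+1)
site 1, node GKLY: GLY={C,G,T} ∪ K={A} → {A,C,G,T} (+1)
site 2, node LY: L={T} ∪ Y={G} → {G,T} (+1)
site 2, node GLY: G={G} ∩ LY={G,T} → {G} (+0)
site 2, node GKLY: GLY={G} ∩ K={G} → {G} (+0)
site 3, node LY: L={A} ∪ Y={C} → {A,C} (+1)
site 3, node GLY: G={C} ∩ LY={A,C} → {C} (+0)
site 3, node GKLY: GLY={C} ∪ K={T} → {C,T} (+1)
site 4, node LY: L={T} ∪ Y={A} → {A,T} (+1)
site 4, node GLY: G={T} ∩ LY={A,T} → {T} (+0)
site 4, node GKLY: GLY={T} ∪ K={A} → {A,T} (+1)
site 5, node LY: L={A} ∪ Y={T} → {A,T} (+1)
site 5, node GLY: G={T} ∩ LY={A,T} → {T} (+0)
site 5, node GKLY: GLY={T} ∩ K={T} → {T} (+0)
site 6, node LY: L={C} ∩ Y={C} → {C} (+0)
site 6, node GLY: G={G} ∪ LY={C} → {C,G} (+1)
site 6, node GKLY: GLY={C,G} ∩ K={G} → {G} (+0)
site 7, node LY: L={G} ∪ Y={C} → {C,G} (+1)
site 7, node GLY: G={C} ∩ LY={C,G} → {C} (+0)
site 7, node GKLY: GLY={C} ∩ K={C} → {C} (+0)
per-site changes: [2, 3, 1, 2, 2, 1, 1, 1]; total = 13

2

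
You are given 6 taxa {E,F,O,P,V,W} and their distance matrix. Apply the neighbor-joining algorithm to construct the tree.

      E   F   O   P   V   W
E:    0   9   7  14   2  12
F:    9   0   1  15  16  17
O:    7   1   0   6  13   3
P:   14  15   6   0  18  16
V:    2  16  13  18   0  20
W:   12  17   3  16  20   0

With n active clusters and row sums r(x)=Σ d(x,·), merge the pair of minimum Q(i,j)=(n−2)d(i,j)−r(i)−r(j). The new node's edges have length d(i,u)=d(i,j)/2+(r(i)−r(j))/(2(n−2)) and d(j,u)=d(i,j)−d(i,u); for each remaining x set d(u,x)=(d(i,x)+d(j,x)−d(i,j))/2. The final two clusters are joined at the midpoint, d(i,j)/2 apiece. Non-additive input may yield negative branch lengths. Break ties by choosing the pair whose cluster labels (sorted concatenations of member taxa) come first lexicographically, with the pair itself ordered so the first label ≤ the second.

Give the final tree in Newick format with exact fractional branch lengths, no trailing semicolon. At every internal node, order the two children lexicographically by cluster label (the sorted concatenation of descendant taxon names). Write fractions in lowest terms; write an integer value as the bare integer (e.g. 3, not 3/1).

step 1: merge (E,V) at d=2, Q=-105; branch lengths E→-17/8, V→33/8; new cluster EV
  updated: d(EV,F)=23/2, d(EV,O)=9, d(EV,P)=15, d(EV,W)=15
step 2: merge (O,W) at d=3, Q=-61; branch lengths O→-23/6, W→41/6; new cluster OW
  updated: d(EV,OW)=21/2, d(F,OW)=15/2, d(OW,P)=19/2
step 3: merge (EV,F) at d=23/2, Q=-48; branch lengths EV→13/2, F→5; new cluster EFV
  updated: d(EFV,OW)=13/4, d(EFV,P)=37/4
step 4: merge (EFV,OW) at d=13/4, Q=-22; branch lengths EFV→3/2, OW→7/4; new cluster EFOVW
  updated: d(EFOVW,P)=31/4
step 5: merge (EFOVW,P) at d=31/4; branch lengths EFOVW→31/8, P→31/8; new cluster EFOPVW
final tree: ((((E:-17/8,V:33/8):13/2,F:5):3/2,(O:-23/6,W:41/6):7/4):31/8,P:31/8)
total length: 55/2

((((E:-17/8,V:33/8):13/2,F:5):3/2,(O:-23/6,W:41/6):7/4):31/8,P:31/8)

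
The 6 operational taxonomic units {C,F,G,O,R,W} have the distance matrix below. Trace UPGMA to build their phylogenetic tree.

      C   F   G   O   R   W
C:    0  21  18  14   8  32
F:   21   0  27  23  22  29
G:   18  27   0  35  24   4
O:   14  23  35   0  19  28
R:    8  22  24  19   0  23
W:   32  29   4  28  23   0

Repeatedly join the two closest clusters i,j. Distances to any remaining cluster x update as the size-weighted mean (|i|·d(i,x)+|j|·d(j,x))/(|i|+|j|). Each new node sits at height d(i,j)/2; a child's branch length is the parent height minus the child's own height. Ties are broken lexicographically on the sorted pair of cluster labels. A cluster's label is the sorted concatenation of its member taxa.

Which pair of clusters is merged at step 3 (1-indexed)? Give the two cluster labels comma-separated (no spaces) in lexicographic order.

CR,O

iteration 1: select G,W (d=4); attach at lengths (2, 2); label the merged cluster GW
  updated: d(C,GW)=25, d(F,GW)=28, d(GW,O)=63/2, d(GW,R)=47/2
iteration 2: select C,R (d=8); attach at lengths (4, 4); label the merged cluster CR
  updated: d(CR,F)=43/2, d(CR,GW)=97/4, d(CR,O)=33/2
iteration 3: select CR,O (d=33/2); attach at lengths (17/4, 33/4); label the merged cluster COR
  updated: d(COR,F)=22, d(COR,GW)=80/3
iteration 4: select COR,F (d=22); attach at lengths (11/4, 11); label the merged cluster CFOR
  updated: d(CFOR,GW)=27
iteration 5: select CFOR,GW (d=27); attach at lengths (5/2, 23/2); label the merged cluster CFGORW
final tree: ((((C:4,R:4):17/4,O:33/4):11/4,F:11):5/2,(G:2,W:2):23/2)
total length: 209/4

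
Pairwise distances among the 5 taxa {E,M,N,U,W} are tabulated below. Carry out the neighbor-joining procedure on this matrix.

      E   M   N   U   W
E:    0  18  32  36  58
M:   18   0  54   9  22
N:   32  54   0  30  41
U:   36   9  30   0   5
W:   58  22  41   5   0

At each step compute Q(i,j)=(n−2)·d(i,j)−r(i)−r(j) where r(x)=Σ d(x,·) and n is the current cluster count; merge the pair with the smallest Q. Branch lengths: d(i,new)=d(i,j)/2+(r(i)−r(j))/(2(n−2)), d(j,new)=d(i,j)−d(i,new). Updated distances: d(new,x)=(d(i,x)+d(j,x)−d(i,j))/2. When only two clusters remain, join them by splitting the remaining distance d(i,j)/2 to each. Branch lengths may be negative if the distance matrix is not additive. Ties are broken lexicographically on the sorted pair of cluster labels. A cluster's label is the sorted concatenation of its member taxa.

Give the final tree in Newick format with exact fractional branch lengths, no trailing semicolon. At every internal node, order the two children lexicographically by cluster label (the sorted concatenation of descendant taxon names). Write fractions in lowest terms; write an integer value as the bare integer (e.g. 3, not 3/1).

((((E:83/6,N:109/6):119/8,M:41/8):63/8,U:-39/8):79/16,W:79/16)

1. join E+N (d=32, Q=-205) ⇒ EN; edges |E|=83/6, |N|=109/6
  updated: d(EN,M)=20, d(EN,U)=17, d(EN,W)=67/2
2. join EN+M (d=20, Q=-163/2) ⇒ EMN; edges |EN|=119/8, |M|=41/8
  updated: d(EMN,U)=3, d(EMN,W)=71/4
3. join EMN+U (d=3, Q=-103/4) ⇒ EMNU; edges |EMN|=63/8, |U|=-39/8
  updated: d(EMNU,W)=79/8
4. join EMNU+W (d=79/8) ⇒ EMNUW; edges |EMNU|=79/16, |W|=79/16
final tree: ((((E:83/6,N:109/6):119/8,M:41/8):63/8,U:-39/8):79/16,W:79/16)
total length: 519/8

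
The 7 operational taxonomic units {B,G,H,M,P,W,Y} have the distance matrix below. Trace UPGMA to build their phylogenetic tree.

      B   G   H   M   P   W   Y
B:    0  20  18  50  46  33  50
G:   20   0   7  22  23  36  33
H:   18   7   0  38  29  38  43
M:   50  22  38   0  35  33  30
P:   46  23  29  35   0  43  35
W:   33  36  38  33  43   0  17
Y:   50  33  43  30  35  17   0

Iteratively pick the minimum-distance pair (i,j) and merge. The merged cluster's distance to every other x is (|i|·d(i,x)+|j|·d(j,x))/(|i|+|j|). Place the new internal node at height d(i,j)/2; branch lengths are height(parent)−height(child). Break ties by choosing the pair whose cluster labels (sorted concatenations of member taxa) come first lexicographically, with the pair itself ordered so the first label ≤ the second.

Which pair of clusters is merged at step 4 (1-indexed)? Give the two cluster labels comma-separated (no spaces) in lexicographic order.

1. join G+H (d=7) ⇒ GH; edges |G|=7/2, |H|=7/2
  updated: d(B,GH)=19, d(GH,M)=30, d(GH,P)=26, d(GH,W)=37, d(GH,Y)=38
2. join W+Y (d=17) ⇒ WY; edges |W|=17/2, |Y|=17/2
  updated: d(B,WY)=83/2, d(GH,WY)=75/2, d(M,WY)=63/2, d(P,WY)=39
3. join B+GH (d=19) ⇒ BGH; edges |B|=19/2, |GH|=6
  updated: d(BGH,M)=110/3, d(BGH,P)=98/3, d(BGH,WY)=233/6
4. join M+WY (d=63/2) ⇒ MWY; edges |M|=63/4, |WY|=29/4
  updated: d(BGH,MWY)=343/9, d(MWY,P)=113/3
5. join BGH+P (d=98/3) ⇒ BGHP; edges |BGH|=41/6, |P|=49/3
  updated: d(BGHP,MWY)=38
6. join BGHP+MWY (d=38) ⇒ BGHMPWY; edges |BGHP|=8/3, |MWY|=13/4
final tree: (((B:19/2,(G:7/2,H:7/2):6):41/6,P:49/3):8/3,(M:63/4,(W:17/2,Y:17/2):29/4):13/4)
total length: 1099/12

M,WY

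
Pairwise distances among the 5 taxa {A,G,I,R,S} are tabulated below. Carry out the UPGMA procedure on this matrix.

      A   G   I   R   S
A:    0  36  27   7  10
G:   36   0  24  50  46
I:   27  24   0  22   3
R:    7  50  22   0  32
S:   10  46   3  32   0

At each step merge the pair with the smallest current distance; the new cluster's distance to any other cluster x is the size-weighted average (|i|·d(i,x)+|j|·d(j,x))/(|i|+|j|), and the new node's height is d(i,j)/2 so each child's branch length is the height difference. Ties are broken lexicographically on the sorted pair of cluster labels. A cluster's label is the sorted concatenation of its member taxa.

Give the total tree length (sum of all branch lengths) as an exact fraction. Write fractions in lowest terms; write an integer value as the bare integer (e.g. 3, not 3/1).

iteration 1: select I,S (d=3); attach at lengths (3/2, 3/2); label the merged cluster IS
  updated: d(A,IS)=37/2, d(G,IS)=35, d(IS,R)=27
iteration 2: select A,R (d=7); attach at lengths (7/2, 7/2); label the merged cluster AR
  updated: d(AR,G)=43, d(AR,IS)=91/4
iteration 3: select AR,IS (d=91/4); attach at lengths (63/8, 79/8); label the merged cluster AIRS
  updated: d(AIRS,G)=39
iteration 4: select AIRS,G (d=39); attach at lengths (65/8, 39/2); label the merged cluster AGIRS
final tree: (((A:7/2,R:7/2):63/8,(I:3/2,S:3/2):79/8):65/8,G:39/2)
total length: 443/8

443/8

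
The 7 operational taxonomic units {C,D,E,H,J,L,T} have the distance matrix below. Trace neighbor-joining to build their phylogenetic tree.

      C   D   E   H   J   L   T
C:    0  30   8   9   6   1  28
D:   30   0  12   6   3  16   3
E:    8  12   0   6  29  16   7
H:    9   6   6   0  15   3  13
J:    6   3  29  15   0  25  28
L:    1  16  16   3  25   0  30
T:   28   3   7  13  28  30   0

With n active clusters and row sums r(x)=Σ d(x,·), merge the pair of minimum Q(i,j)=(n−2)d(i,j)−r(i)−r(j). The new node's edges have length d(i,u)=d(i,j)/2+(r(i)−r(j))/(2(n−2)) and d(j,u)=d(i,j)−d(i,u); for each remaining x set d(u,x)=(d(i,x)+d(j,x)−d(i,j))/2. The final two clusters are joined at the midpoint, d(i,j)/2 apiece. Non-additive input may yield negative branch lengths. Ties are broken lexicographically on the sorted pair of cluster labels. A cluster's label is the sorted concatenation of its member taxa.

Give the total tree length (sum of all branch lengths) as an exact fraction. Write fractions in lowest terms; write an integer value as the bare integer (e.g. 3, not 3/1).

iteration 1: select C,L (d=1, Q=-168); attach at lengths (-2/5, 7/5); label the merged cluster CL
  updated: d(CL,D)=45/2, d(CL,E)=23/2, d(CL,H)=11/2, d(CL,J)=15, d(CL,T)=57/2
iteration 2: select D,J (d=3, Q=-249/2); attach at lengths (-63/16, 111/16); label the merged cluster DJ
  updated: d(CL,DJ)=69/4, d(DJ,E)=19, d(DJ,H)=9, d(DJ,T)=14
iteration 3: select E,T (d=7, Q=-85); attach at lengths (1/3, 20/3); label the merged cluster ET
  updated: d(CL,ET)=33/2, d(DJ,ET)=13, d(ET,H)=6
iteration 4: select CL,H (d=11/2, Q=-195/4); attach at lengths (119/16, -31/16); label the merged cluster CHL
  updated: d(CHL,DJ)=83/8, d(CHL,ET)=17/2
iteration 5: select CHL,DJ (d=83/8, Q=-255/8); attach at lengths (47/16, 119/16); label the merged cluster CDHJL
  updated: d(CDHJL,ET)=89/16
iteration 6: select CDHJL,ET (d=89/16); attach at lengths (89/32, 89/32); label the merged cluster CDEHJLT
final tree: ((((C:-2/5,L:7/5):119/16,H:-31/16):47/16,(D:-63/16,J:111/16):119/16):89/32,(E:1/3,T:20/3):89/32)
total length: 519/16

519/16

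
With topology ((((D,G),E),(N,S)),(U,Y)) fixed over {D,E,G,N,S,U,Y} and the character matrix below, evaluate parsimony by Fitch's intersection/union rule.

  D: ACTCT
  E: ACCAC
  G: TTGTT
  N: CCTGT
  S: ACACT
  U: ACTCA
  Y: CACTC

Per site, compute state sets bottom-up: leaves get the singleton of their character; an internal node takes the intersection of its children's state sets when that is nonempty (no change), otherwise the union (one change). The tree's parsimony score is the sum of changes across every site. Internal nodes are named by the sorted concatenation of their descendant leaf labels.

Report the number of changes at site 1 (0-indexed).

2

DG@0: {A} ∪ {T} = {A,T} (union, +1)
DEG@0: {A,T} ∩ {A} = {A} (intersection, +0)
NS@0: {C} ∪ {A} = {A,C} (union, +1)
DEGNS@0: {A} ∩ {A,C} = {A} (intersection, +0)
UY@0: {A} ∪ {C} = {A,C} (union, +1)
DEGNSUY@0: {A} ∩ {A,C} = {A} (intersection, +0)
DG@1: {C} ∪ {T} = {C,T} (union, +1)
DEG@1: {C,T} ∩ {C} = {C} (intersection, +0)
NS@1: {C} ∩ {C} = {C} (intersection, +0)
DEGNS@1: {C} ∩ {C} = {C} (intersection, +0)
UY@1: {C} ∪ {A} = {A,C} (union, +1)
DEGNSUY@1: {C} ∩ {A,C} = {C} (intersection, +0)
DG@2: {T} ∪ {G} = {G,T} (union, +1)
DEG@2: {G,T} ∪ {C} = {C,G,T} (union, +1)
NS@2: {T} ∪ {A} = {A,T} (union, +1)
DEGNS@2: {C,G,T} ∩ {A,T} = {T} (intersection, +0)
UY@2: {T} ∪ {C} = {C,T} (union, +1)
DEGNSUY@2: {T} ∩ {C,T} = {T} (intersection, +0)
DG@3: {C} ∪ {T} = {C,T} (union, +1)
DEG@3: {C,T} ∪ {A} = {A,C,T} (union, +1)
NS@3: {G} ∪ {C} = {C,G} (union, +1)
DEGNS@3: {A,C,T} ∩ {C,G} = {C} (intersection, +0)
UY@3: {C} ∪ {T} = {C,T} (union, +1)
DEGNSUY@3: {C} ∩ {C,T} = {C} (intersection, +0)
DG@4: {T} ∩ {T} = {T} (intersection, +0)
DEG@4: {T} ∪ {C} = {C,T} (union, +1)
NS@4: {T} ∩ {T} = {T} (intersection, +0)
DEGNS@4: {C,T} ∩ {T} = {T} (intersection, +0)
UY@4: {A} ∪ {C} = {A,C} (union, +1)
DEGNSUY@4: {T} ∪ {A,C} = {A,C,T} (union, +1)
per-site changes: [3, 2, 4, 4, 3]; total = 16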